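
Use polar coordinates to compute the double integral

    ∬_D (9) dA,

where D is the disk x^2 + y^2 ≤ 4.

The region D is 0 ≤ r ≤ 2, 0 ≤ θ ≤ 2π in polar coordinates, where x = r cos(θ), y = r sin(θ), and dA = r dr dθ.

Under the substitution, the integrand becomes 9, so

    ∬_D (9) dA = ∫_{0}^{2π} ∫_{0}^{2} (9) · r dr dθ.

Inner integral (in r): ∫_{0}^{2} (9) · r dr = 18.

Outer integral (in θ): ∫_{0}^{2π} (18) dθ = 36π.

Therefore ∬_D (9) dA = 36π.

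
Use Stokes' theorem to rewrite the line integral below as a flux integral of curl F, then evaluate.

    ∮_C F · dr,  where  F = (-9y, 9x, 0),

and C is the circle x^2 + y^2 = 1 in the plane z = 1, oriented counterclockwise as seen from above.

Let S be the flat disk x^2 + y^2 ≤ 1 in the plane z = 1, with upward unit normal n̂ = ẑ. By Stokes' theorem,

    ∮_C F · dr = ∬_S (∇ × F) · n̂ dS = ∬_D (curl F)_z dA,

where D is the disk x^2 + y^2 ≤ 1.

Compute the curl of F = (-9y, 9x, 0):
    (∇ × F)_x = ∂F_z/∂y - ∂F_y/∂z = 0,
    (∇ × F)_y = ∂F_x/∂z - ∂F_z/∂x = 0,
    (∇ × F)_z = ∂F_y/∂x - ∂F_x/∂y = 18.

On z = 1, (curl F)_z = 18.

Convert to polar (x = r cos θ, y = r sin θ, dA = r dr dθ); the integrand becomes 18, so

    ∬_D (curl F)_z dA = ∫_0^{2π} ∫_0^{1} (18) · r dr dθ.

Inner (r from 0 to 1): 9.
Outer (θ from 0 to 2π): 18π.

Therefore ∮_C F · dr = 18π.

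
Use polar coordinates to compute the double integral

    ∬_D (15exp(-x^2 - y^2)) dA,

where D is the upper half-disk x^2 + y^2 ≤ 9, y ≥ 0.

The region D is 0 ≤ r ≤ 3, 0 ≤ θ ≤ π in polar coordinates, where x = r cos(θ), y = r sin(θ), and dA = r dr dθ.

Under the substitution, the integrand becomes 15exp(-r^2), so

    ∬_D (15exp(-x^2 - y^2)) dA = ∫_{0}^{π} ∫_{0}^{3} (15exp(-r^2)) · r dr dθ.

Inner integral (in r): ∫_{0}^{3} (15exp(-r^2)) · r dr = 15/2 - 15exp(-9)/2.

Outer integral (in θ): ∫_{0}^{π} (15/2 - 15exp(-9)/2) dθ = -15π (1 - exp(9))exp(-9)/2.

Therefore ∬_D (15exp(-x^2 - y^2)) dA = -15π (1 - exp(9))exp(-9)/2.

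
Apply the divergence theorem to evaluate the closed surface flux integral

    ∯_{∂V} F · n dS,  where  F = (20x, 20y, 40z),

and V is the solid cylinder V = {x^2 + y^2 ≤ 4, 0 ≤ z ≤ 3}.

By the divergence theorem,

    ∯_{∂V} F · n dS = ∭_V (∇ · F) dV.

Compute the divergence:
    ∇ · F = ∂F_x/∂x + ∂F_y/∂y + ∂F_z/∂z = 20 + 20 + 40 = 80.

In cylindrical coordinates, x = r cos(θ), y = r sin(θ), z = z, dV = r dr dθ dz, with 0 ≤ r ≤ 2, 0 ≤ θ ≤ 2π, 0 ≤ z ≤ 3.

The integrand, after substitution and multiplying by the volume element, becomes (80) · r, so

    ∭_V (∇·F) dV = ∫_0^{2π} ∫_0^{2} ∫_0^{3} (80) · r dz dr dθ.

Inner (z from 0 to 3): 240r.
Middle (r from 0 to 2): 480.
Outer (θ from 0 to 2π): 960π.

Therefore ∯_{∂V} F · n dS = 960π.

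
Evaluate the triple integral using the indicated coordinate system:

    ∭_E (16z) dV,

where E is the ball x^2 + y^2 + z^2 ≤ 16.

In spherical coordinates, x = ρ sin(φ) cos(θ), y = ρ sin(φ) sin(θ), z = ρ cos(φ), and dV = ρ^2 sin(φ) dρ dφ dθ.

The integrand becomes 16ρ cos(φ), so

    ∭_E (16z) dV = ∫_{0}^{2π} ∫_{0}^{π} ∫_{0}^{4} (16ρ cos(φ)) · ρ^2 sin(φ) dρ dφ dθ.

Inner (ρ): 512sin(2φ).
Middle (φ): 0.
Outer (θ): 0.

Therefore the triple integral equals 0.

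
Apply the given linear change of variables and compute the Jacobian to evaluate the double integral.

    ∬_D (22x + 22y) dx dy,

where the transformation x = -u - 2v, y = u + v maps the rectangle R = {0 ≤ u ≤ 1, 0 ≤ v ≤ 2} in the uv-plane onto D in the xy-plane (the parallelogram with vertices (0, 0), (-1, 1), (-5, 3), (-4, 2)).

Compute the Jacobian determinant of (x, y) with respect to (u, v):

    ∂(x,y)/∂(u,v) = | -1  -2 | = (-1)(1) - (-2)(1) = 1.
                   | 1  1 |

Its absolute value is |J| = 1 (the area scaling factor).

Substituting x = -u - 2v, y = u + v into the integrand,

    22x + 22y → -22v,

so the integral becomes

    ∬_R (-22v) · |J| du dv = ∫_0^1 ∫_0^2 (-22v) dv du.

Inner (v): -44.
Outer (u): -44.

Therefore ∬_D (22x + 22y) dx dy = -44.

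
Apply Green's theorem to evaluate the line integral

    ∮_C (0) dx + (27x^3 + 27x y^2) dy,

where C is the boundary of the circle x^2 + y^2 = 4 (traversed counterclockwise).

Green's theorem converts the closed line integral into a double integral over the enclosed region D:

    ∮_C P dx + Q dy = ∬_D (∂Q/∂x - ∂P/∂y) dA.

Here P = 0, Q = 27x^3 + 27x y^2, so

    ∂Q/∂x = 81x^2 + 27y^2,    ∂P/∂y = 0,
    ∂Q/∂x - ∂P/∂y = 81x^2 + 27y^2.

D is the region x^2 + y^2 ≤ 4. Evaluating the double integral:

In polar coordinates (x = r cos θ, y = r sin θ, dA = r dr dθ) the integrand becomes 27r^2(cos(2θ) + 2), so

    ∬_D (81x^2 + 27y^2) dA = ∫_0^{2π} ∫_0^{2} (27r^2(cos(2θ) + 2)) · r dr dθ.

Inner (r from 0 to 2): 108cos(2θ) + 216.
Outer (θ from 0 to 2π): 432π.

Therefore ∮_C P dx + Q dy = 432π.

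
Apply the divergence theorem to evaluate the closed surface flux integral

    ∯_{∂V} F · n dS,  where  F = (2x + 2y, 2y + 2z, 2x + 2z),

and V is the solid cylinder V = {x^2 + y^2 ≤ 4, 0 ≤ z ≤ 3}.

By the divergence theorem,

    ∯_{∂V} F · n dS = ∭_V (∇ · F) dV.

Compute the divergence:
    ∇ · F = ∂F_x/∂x + ∂F_y/∂y + ∂F_z/∂z = 2 + 2 + 2 = 6.

In cylindrical coordinates, x = r cos(θ), y = r sin(θ), z = z, dV = r dr dθ dz, with 0 ≤ r ≤ 2, 0 ≤ θ ≤ 2π, 0 ≤ z ≤ 3.

The integrand, after substitution and multiplying by the volume element, becomes (6) · r, so

    ∭_V (∇·F) dV = ∫_0^{2π} ∫_0^{2} ∫_0^{3} (6) · r dz dr dθ.

Inner (z from 0 to 3): 18r.
Middle (r from 0 to 2): 36.
Outer (θ from 0 to 2π): 72π.

Therefore ∯_{∂V} F · n dS = 72π.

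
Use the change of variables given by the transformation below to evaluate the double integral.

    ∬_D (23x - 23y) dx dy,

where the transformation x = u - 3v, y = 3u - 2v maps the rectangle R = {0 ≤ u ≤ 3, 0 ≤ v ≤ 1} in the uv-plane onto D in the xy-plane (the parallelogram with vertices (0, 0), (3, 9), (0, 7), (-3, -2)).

Compute the Jacobian determinant of (x, y) with respect to (u, v):

    ∂(x,y)/∂(u,v) = | 1  -3 | = (1)(-2) - (-3)(3) = 7.
                   | 3  -2 |

Its absolute value is |J| = 7 (the area scaling factor).

Substituting x = u - 3v, y = 3u - 2v into the integrand,

    23x - 23y → -46u - 23v,

so the integral becomes

    ∬_R (-46u - 23v) · |J| du dv = ∫_0^3 ∫_0^1 (-322u - 161v) dv du.

Inner (v): -322u - 161/2.
Outer (u): -3381/2.

Therefore ∬_D (23x - 23y) dx dy = -3381/2.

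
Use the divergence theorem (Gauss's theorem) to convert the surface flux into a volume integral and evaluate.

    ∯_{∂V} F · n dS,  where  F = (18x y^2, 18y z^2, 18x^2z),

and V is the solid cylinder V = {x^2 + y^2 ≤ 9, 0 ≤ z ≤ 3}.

By the divergence theorem,

    ∯_{∂V} F · n dS = ∭_V (∇ · F) dV.

Compute the divergence:
    ∇ · F = ∂F_x/∂x + ∂F_y/∂y + ∂F_z/∂z = 18y^2 + 18z^2 + 18x^2 = 18x^2 + 18y^2 + 18z^2.

In cylindrical coordinates, x = r cos(θ), y = r sin(θ), z = z, dV = r dr dθ dz, with 0 ≤ r ≤ 3, 0 ≤ θ ≤ 2π, 0 ≤ z ≤ 3.

The integrand, after substitution and multiplying by the volume element, becomes (18r^2 + 18z^2) · r, so

    ∭_V (∇·F) dV = ∫_0^{2π} ∫_0^{3} ∫_0^{3} (18r^2 + 18z^2) · r dz dr dθ.

Inner (z from 0 to 3): 54r (r^2 + 3).
Middle (r from 0 to 3): 3645/2.
Outer (θ from 0 to 2π): 3645π.

Therefore ∯_{∂V} F · n dS = 3645π.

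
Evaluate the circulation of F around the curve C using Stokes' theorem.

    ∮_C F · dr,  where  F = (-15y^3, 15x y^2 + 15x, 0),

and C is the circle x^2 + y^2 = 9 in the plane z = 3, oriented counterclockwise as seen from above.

Let S be the flat disk x^2 + y^2 ≤ 9 in the plane z = 3, with upward unit normal n̂ = ẑ. By Stokes' theorem,

    ∮_C F · dr = ∬_S (∇ × F) · n̂ dS = ∬_D (curl F)_z dA,

where D is the disk x^2 + y^2 ≤ 9.

Compute the curl of F = (-15y^3, 15x y^2 + 15x, 0):
    (∇ × F)_x = ∂F_z/∂y - ∂F_y/∂z = 0,
    (∇ × F)_y = ∂F_x/∂z - ∂F_z/∂x = 0,
    (∇ × F)_z = ∂F_y/∂x - ∂F_x/∂y = 60y^2 + 15.

On z = 3, (curl F)_z = 60y^2 + 15.

Convert to polar (x = r cos θ, y = r sin θ, dA = r dr dθ); the integrand becomes 60r^2sin(θ)^2 + 15, so

    ∬_D (curl F)_z dA = ∫_0^{2π} ∫_0^{3} (60r^2sin(θ)^2 + 15) · r dr dθ.

Inner (r from 0 to 3): 1215sin(θ)^2 + 135/2.
Outer (θ from 0 to 2π): 1350π.

Therefore ∮_C F · dr = 1350π.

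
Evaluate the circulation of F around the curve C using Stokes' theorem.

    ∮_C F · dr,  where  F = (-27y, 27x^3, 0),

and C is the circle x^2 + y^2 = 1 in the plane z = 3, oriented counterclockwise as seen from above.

Let S be the flat disk x^2 + y^2 ≤ 1 in the plane z = 3, with upward unit normal n̂ = ẑ. By Stokes' theorem,

    ∮_C F · dr = ∬_S (∇ × F) · n̂ dS = ∬_D (curl F)_z dA,

where D is the disk x^2 + y^2 ≤ 1.

Compute the curl of F = (-27y, 27x^3, 0):
    (∇ × F)_x = ∂F_z/∂y - ∂F_y/∂z = 0,
    (∇ × F)_y = ∂F_x/∂z - ∂F_z/∂x = 0,
    (∇ × F)_z = ∂F_y/∂x - ∂F_x/∂y = 81x^2 + 27.

On z = 3, (curl F)_z = 81x^2 + 27.

Convert to polar (x = r cos θ, y = r sin θ, dA = r dr dθ); the integrand becomes 81r^2cos(θ)^2 + 27, so

    ∬_D (curl F)_z dA = ∫_0^{2π} ∫_0^{1} (81r^2cos(θ)^2 + 27) · r dr dθ.

Inner (r from 0 to 1): 81cos(θ)^2/4 + 27/2.
Outer (θ from 0 to 2π): 189π/4.

Therefore ∮_C F · dr = 189π/4.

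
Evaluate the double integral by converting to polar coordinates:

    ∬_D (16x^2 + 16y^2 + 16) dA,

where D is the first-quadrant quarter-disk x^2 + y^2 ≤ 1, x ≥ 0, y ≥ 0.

The region D is 0 ≤ r ≤ 1, 0 ≤ θ ≤ π/2 in polar coordinates, where x = r cos(θ), y = r sin(θ), and dA = r dr dθ.

Under the substitution, the integrand becomes 16r^2 + 16, so

    ∬_D (16x^2 + 16y^2 + 16) dA = ∫_{0}^{π/2} ∫_{0}^{1} (16r^2 + 16) · r dr dθ.

Inner integral (in r): ∫_{0}^{1} (16r^2 + 16) · r dr = 12.

Outer integral (in θ): ∫_{0}^{π/2} (12) dθ = 6π.

Therefore ∬_D (16x^2 + 16y^2 + 16) dA = 6π.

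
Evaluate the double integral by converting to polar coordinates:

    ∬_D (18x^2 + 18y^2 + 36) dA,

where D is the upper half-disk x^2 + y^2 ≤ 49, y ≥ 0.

The region D is 0 ≤ r ≤ 7, 0 ≤ θ ≤ π in polar coordinates, where x = r cos(θ), y = r sin(θ), and dA = r dr dθ.

Under the substitution, the integrand becomes 18r^2 + 36, so

    ∬_D (18x^2 + 18y^2 + 36) dA = ∫_{0}^{π} ∫_{0}^{7} (18r^2 + 36) · r dr dθ.

Inner integral (in r): ∫_{0}^{7} (18r^2 + 36) · r dr = 23373/2.

Outer integral (in θ): ∫_{0}^{π} (23373/2) dθ = 23373π/2.

Therefore ∬_D (18x^2 + 18y^2 + 36) dA = 23373π/2.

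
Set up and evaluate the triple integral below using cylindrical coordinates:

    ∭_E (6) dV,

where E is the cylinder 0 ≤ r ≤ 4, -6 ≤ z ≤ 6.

In cylindrical coordinates, x = r cos(θ), y = r sin(θ), z = z, and dV = r dr dθ dz.

The integrand becomes 6, so

    ∭_E (6) dV = ∫_{0}^{2π} ∫_{0}^{4} ∫_{-6}^{6} (6) · r dz dr dθ.

Inner (z): 72r.
Middle (r from 0 to 4): 576.
Outer (θ): 1152π.

Therefore the triple integral equals 1152π.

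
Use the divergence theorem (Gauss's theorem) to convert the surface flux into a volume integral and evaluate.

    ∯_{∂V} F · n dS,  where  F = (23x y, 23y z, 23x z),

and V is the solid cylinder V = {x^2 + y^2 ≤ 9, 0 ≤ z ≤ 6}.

By the divergence theorem,

    ∯_{∂V} F · n dS = ∭_V (∇ · F) dV.

Compute the divergence:
    ∇ · F = ∂F_x/∂x + ∂F_y/∂y + ∂F_z/∂z = 23y + 23z + 23x = 23x + 23y + 23z.

In cylindrical coordinates, x = r cos(θ), y = r sin(θ), z = z, dV = r dr dθ dz, with 0 ≤ r ≤ 3, 0 ≤ θ ≤ 2π, 0 ≤ z ≤ 6.

The integrand, after substitution and multiplying by the volume element, becomes (23sqrt(2)r sin(θ + π/4) + 23z) · r, so

    ∭_V (∇·F) dV = ∫_0^{2π} ∫_0^{3} ∫_0^{6} (23sqrt(2)r sin(θ + π/4) + 23z) · r dz dr dθ.

Inner (z from 0 to 6): 138r (sqrt(2)r sin(θ + π/4) + 3).
Middle (r from 0 to 3): 1242sqrt(2)sin(θ + π/4) + 1863.
Outer (θ from 0 to 2π): 3726π.

Therefore ∯_{∂V} F · n dS = 3726π.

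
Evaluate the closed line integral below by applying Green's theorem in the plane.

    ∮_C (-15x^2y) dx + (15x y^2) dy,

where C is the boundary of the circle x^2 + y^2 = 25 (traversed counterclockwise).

Green's theorem converts the closed line integral into a double integral over the enclosed region D:

    ∮_C P dx + Q dy = ∬_D (∂Q/∂x - ∂P/∂y) dA.

Here P = -15x^2y, Q = 15x y^2, so

    ∂Q/∂x = 15y^2,    ∂P/∂y = -15x^2,
    ∂Q/∂x - ∂P/∂y = 15x^2 + 15y^2.

D is the region x^2 + y^2 ≤ 25. Evaluating the double integral:

In polar coordinates (x = r cos θ, y = r sin θ, dA = r dr dθ) the integrand becomes 15r^2, so

    ∬_D (15x^2 + 15y^2) dA = ∫_0^{2π} ∫_0^{5} (15r^2) · r dr dθ.

Inner (r from 0 to 5): 9375/4.
Outer (θ from 0 to 2π): 9375π/2.

Therefore ∮_C P dx + Q dy = 9375π/2.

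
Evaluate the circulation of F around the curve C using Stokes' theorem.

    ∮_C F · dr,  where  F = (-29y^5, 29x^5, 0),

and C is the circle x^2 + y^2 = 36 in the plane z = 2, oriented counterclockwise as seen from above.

Let S be the flat disk x^2 + y^2 ≤ 36 in the plane z = 2, with upward unit normal n̂ = ẑ. By Stokes' theorem,

    ∮_C F · dr = ∬_S (∇ × F) · n̂ dS = ∬_D (curl F)_z dA,

where D is the disk x^2 + y^2 ≤ 36.

Compute the curl of F = (-29y^5, 29x^5, 0):
    (∇ × F)_x = ∂F_z/∂y - ∂F_y/∂z = 0,
    (∇ × F)_y = ∂F_x/∂z - ∂F_z/∂x = 0,
    (∇ × F)_z = ∂F_y/∂x - ∂F_x/∂y = 145x^4 + 145y^4.

On z = 2, (curl F)_z = 145x^4 + 145y^4.

Convert to polar (x = r cos θ, y = r sin θ, dA = r dr dθ); the integrand becomes 145r^4(sin(θ)^4 + cos(θ)^4), so

    ∬_D (curl F)_z dA = ∫_0^{2π} ∫_0^{6} (145r^4(sin(θ)^4 + cos(θ)^4)) · r dr dθ.

Inner (r from 0 to 6): 1127520sin(θ)^4 + 1127520cos(θ)^4.
Outer (θ from 0 to 2π): 1691280π.

Therefore ∮_C F · dr = 1691280π.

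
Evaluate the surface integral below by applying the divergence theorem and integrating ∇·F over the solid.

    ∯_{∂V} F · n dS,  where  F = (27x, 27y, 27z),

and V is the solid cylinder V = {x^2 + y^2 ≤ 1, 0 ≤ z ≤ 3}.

By the divergence theorem,

    ∯_{∂V} F · n dS = ∭_V (∇ · F) dV.

Compute the divergence:
    ∇ · F = ∂F_x/∂x + ∂F_y/∂y + ∂F_z/∂z = 27 + 27 + 27 = 81.

In cylindrical coordinates, x = r cos(θ), y = r sin(θ), z = z, dV = r dr dθ dz, with 0 ≤ r ≤ 1, 0 ≤ θ ≤ 2π, 0 ≤ z ≤ 3.

The integrand, after substitution and multiplying by the volume element, becomes (81) · r, so

    ∭_V (∇·F) dV = ∫_0^{2π} ∫_0^{1} ∫_0^{3} (81) · r dz dr dθ.

Inner (z from 0 to 3): 243r.
Middle (r from 0 to 1): 243/2.
Outer (θ from 0 to 2π): 243π.

Therefore ∯_{∂V} F · n dS = 243π.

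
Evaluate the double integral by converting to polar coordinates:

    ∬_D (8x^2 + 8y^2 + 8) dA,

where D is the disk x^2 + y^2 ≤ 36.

The region D is 0 ≤ r ≤ 6, 0 ≤ θ ≤ 2π in polar coordinates, where x = r cos(θ), y = r sin(θ), and dA = r dr dθ.

Under the substitution, the integrand becomes 8r^2 + 8, so

    ∬_D (8x^2 + 8y^2 + 8) dA = ∫_{0}^{2π} ∫_{0}^{6} (8r^2 + 8) · r dr dθ.

Inner integral (in r): ∫_{0}^{6} (8r^2 + 8) · r dr = 2736.

Outer integral (in θ): ∫_{0}^{2π} (2736) dθ = 5472π.

Therefore ∬_D (8x^2 + 8y^2 + 8) dA = 5472π.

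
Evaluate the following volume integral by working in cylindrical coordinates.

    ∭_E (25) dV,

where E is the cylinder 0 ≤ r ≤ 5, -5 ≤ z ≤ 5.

In cylindrical coordinates, x = r cos(θ), y = r sin(θ), z = z, and dV = r dr dθ dz.

The integrand becomes 25, so

    ∭_E (25) dV = ∫_{0}^{2π} ∫_{0}^{5} ∫_{-5}^{5} (25) · r dz dr dθ.

Inner (z): 250r.
Middle (r from 0 to 5): 3125.
Outer (θ): 6250π.

Therefore the triple integral equals 6250π.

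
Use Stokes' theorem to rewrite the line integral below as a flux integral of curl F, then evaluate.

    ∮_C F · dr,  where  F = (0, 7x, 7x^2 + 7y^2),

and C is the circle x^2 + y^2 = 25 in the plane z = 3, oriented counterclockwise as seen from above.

Let S be the flat disk x^2 + y^2 ≤ 25 in the plane z = 3, with upward unit normal n̂ = ẑ. By Stokes' theorem,

    ∮_C F · dr = ∬_S (∇ × F) · n̂ dS = ∬_D (curl F)_z dA,

where D is the disk x^2 + y^2 ≤ 25.

Compute the curl of F = (0, 7x, 7x^2 + 7y^2):
    (∇ × F)_x = ∂F_z/∂y - ∂F_y/∂z = 14y,
    (∇ × F)_y = ∂F_x/∂z - ∂F_z/∂x = -14x,
    (∇ × F)_z = ∂F_y/∂x - ∂F_x/∂y = 7.

On z = 3, (curl F)_z = 7.

Convert to polar (x = r cos θ, y = r sin θ, dA = r dr dθ); the integrand becomes 7, so

    ∬_D (curl F)_z dA = ∫_0^{2π} ∫_0^{5} (7) · r dr dθ.

Inner (r from 0 to 5): 175/2.
Outer (θ from 0 to 2π): 175π.

Therefore ∮_C F · dr = 175π.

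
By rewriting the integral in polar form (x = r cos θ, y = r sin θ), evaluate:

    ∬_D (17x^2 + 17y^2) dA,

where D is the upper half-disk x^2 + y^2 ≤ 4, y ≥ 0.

The region D is 0 ≤ r ≤ 2, 0 ≤ θ ≤ π in polar coordinates, where x = r cos(θ), y = r sin(θ), and dA = r dr dθ.

Under the substitution, the integrand becomes 17r^2, so

    ∬_D (17x^2 + 17y^2) dA = ∫_{0}^{π} ∫_{0}^{2} (17r^2) · r dr dθ.

Inner integral (in r): ∫_{0}^{2} (17r^2) · r dr = 68.

Outer integral (in θ): ∫_{0}^{π} (68) dθ = 68π.

Therefore ∬_D (17x^2 + 17y^2) dA = 68π.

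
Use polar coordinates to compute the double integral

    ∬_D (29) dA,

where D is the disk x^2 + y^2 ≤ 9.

The region D is 0 ≤ r ≤ 3, 0 ≤ θ ≤ 2π in polar coordinates, where x = r cos(θ), y = r sin(θ), and dA = r dr dθ.

Under the substitution, the integrand becomes 29, so

    ∬_D (29) dA = ∫_{0}^{2π} ∫_{0}^{3} (29) · r dr dθ.

Inner integral (in r): ∫_{0}^{3} (29) · r dr = 261/2.

Outer integral (in θ): ∫_{0}^{2π} (261/2) dθ = 261π.

Therefore ∬_D (29) dA = 261π.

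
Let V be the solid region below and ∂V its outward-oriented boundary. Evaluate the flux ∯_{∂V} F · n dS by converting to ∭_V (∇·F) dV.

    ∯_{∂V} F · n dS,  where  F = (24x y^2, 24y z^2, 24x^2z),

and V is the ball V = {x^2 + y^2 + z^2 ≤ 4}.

By the divergence theorem,

    ∯_{∂V} F · n dS = ∭_V (∇ · F) dV.

Compute the divergence:
    ∇ · F = ∂F_x/∂x + ∂F_y/∂y + ∂F_z/∂z = 24y^2 + 24z^2 + 24x^2 = 24x^2 + 24y^2 + 24z^2.

In spherical coordinates, x = ρ sin(φ) cos(θ), y = ρ sin(φ) sin(θ), z = ρ cos(φ), dV = ρ^2 sin(φ) dρ dφ dθ, with 0 ≤ ρ ≤ 2, 0 ≤ φ ≤ π, 0 ≤ θ ≤ 2π.

The integrand, after substitution and multiplying by the volume element, becomes (24ρ^2) · ρ^2 sin(φ), so

    ∭_V (∇·F) dV = ∫_0^{2π} ∫_0^{π} ∫_0^{2} (24ρ^2) · ρ^2 sin(φ) dρ dφ dθ.

Inner (ρ from 0 to 2): 768sin(φ)/5.
Middle (φ from 0 to π): 1536/5.
Outer (θ from 0 to 2π): 3072π/5.

Therefore ∯_{∂V} F · n dS = 3072π/5.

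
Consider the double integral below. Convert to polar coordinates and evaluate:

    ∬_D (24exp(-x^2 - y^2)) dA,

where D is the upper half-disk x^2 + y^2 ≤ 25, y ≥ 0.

The region D is 0 ≤ r ≤ 5, 0 ≤ θ ≤ π in polar coordinates, where x = r cos(θ), y = r sin(θ), and dA = r dr dθ.

Under the substitution, the integrand becomes 24exp(-r^2), so

    ∬_D (24exp(-x^2 - y^2)) dA = ∫_{0}^{π} ∫_{0}^{5} (24exp(-r^2)) · r dr dθ.

Inner integral (in r): ∫_{0}^{5} (24exp(-r^2)) · r dr = 12 - 12exp(-25).

Outer integral (in θ): ∫_{0}^{π} (12 - 12exp(-25)) dθ = -12π exp(-25) + 12π.

Therefore ∬_D (24exp(-x^2 - y^2)) dA = -12π exp(-25) + 12π.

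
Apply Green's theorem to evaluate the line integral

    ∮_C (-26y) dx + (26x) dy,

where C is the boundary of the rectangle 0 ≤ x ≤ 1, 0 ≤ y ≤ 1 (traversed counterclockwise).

Green's theorem converts the closed line integral into a double integral over the enclosed region D:

    ∮_C P dx + Q dy = ∬_D (∂Q/∂x - ∂P/∂y) dA.

Here P = -26y, Q = 26x, so

    ∂Q/∂x = 26,    ∂P/∂y = -26,
    ∂Q/∂x - ∂P/∂y = 52.

D is the region 0 ≤ x ≤ 1, 0 ≤ y ≤ 1. Evaluating the double integral:

    ∬_D (52) dA = ∫_0^{1} ∫_0^{1} (52) dy dx.

Inner (y from 0 to 1): 52.
Outer (x from 0 to 1): 52.

Therefore ∮_C P dx + Q dy = 52.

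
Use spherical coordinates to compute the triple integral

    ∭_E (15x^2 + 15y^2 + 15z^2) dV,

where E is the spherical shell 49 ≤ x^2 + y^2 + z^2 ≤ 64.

In spherical coordinates, x = ρ sin(φ) cos(θ), y = ρ sin(φ) sin(θ), z = ρ cos(φ), and dV = ρ^2 sin(φ) dρ dφ dθ.

The integrand becomes 15ρ^2, so

    ∭_E (15x^2 + 15y^2 + 15z^2) dV = ∫_{0}^{2π} ∫_{0}^{π} ∫_{7}^{8} (15ρ^2) · ρ^2 sin(φ) dρ dφ dθ.

Inner (ρ): 47883sin(φ).
Middle (φ): 95766.
Outer (θ): 191532π.

Therefore the triple integral equals 191532π.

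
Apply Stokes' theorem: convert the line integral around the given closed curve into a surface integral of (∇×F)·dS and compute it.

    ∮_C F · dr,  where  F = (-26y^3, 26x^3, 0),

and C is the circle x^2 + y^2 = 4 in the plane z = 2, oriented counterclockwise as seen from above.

Let S be the flat disk x^2 + y^2 ≤ 4 in the plane z = 2, with upward unit normal n̂ = ẑ. By Stokes' theorem,

    ∮_C F · dr = ∬_S (∇ × F) · n̂ dS = ∬_D (curl F)_z dA,

where D is the disk x^2 + y^2 ≤ 4.

Compute the curl of F = (-26y^3, 26x^3, 0):
    (∇ × F)_x = ∂F_z/∂y - ∂F_y/∂z = 0,
    (∇ × F)_y = ∂F_x/∂z - ∂F_z/∂x = 0,
    (∇ × F)_z = ∂F_y/∂x - ∂F_x/∂y = 78x^2 + 78y^2.

On z = 2, (curl F)_z = 78x^2 + 78y^2.

Convert to polar (x = r cos θ, y = r sin θ, dA = r dr dθ); the integrand becomes 78r^2, so

    ∬_D (curl F)_z dA = ∫_0^{2π} ∫_0^{2} (78r^2) · r dr dθ.

Inner (r from 0 to 2): 312.
Outer (θ from 0 to 2π): 624π.

Therefore ∮_C F · dr = 624π.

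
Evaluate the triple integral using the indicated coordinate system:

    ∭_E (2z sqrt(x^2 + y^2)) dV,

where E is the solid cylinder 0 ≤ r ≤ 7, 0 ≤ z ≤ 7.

In cylindrical coordinates, x = r cos(θ), y = r sin(θ), z = z, and dV = r dr dθ dz.

The integrand becomes 2r z, so

    ∭_E (2z sqrt(x^2 + y^2)) dV = ∫_{0}^{2π} ∫_{0}^{7} ∫_{0}^{7} (2r z) · r dz dr dθ.

Inner (z): 49r^2.
Middle (r from 0 to 7): 16807/3.
Outer (θ): 33614π/3.

Therefore the triple integral equals 33614π/3.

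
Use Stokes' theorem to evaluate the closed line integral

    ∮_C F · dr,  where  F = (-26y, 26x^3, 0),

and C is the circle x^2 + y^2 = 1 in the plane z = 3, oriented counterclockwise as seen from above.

Let S be the flat disk x^2 + y^2 ≤ 1 in the plane z = 3, with upward unit normal n̂ = ẑ. By Stokes' theorem,

    ∮_C F · dr = ∬_S (∇ × F) · n̂ dS = ∬_D (curl F)_z dA,

where D is the disk x^2 + y^2 ≤ 1.

Compute the curl of F = (-26y, 26x^3, 0):
    (∇ × F)_x = ∂F_z/∂y - ∂F_y/∂z = 0,
    (∇ × F)_y = ∂F_x/∂z - ∂F_z/∂x = 0,
    (∇ × F)_z = ∂F_y/∂x - ∂F_x/∂y = 78x^2 + 26.

On z = 3, (curl F)_z = 78x^2 + 26.

Convert to polar (x = r cos θ, y = r sin θ, dA = r dr dθ); the integrand becomes 78r^2cos(θ)^2 + 26, so

    ∬_D (curl F)_z dA = ∫_0^{2π} ∫_0^{1} (78r^2cos(θ)^2 + 26) · r dr dθ.

Inner (r from 0 to 1): 39cos(θ)^2/2 + 13.
Outer (θ from 0 to 2π): 91π/2.

Therefore ∮_C F · dr = 91π/2.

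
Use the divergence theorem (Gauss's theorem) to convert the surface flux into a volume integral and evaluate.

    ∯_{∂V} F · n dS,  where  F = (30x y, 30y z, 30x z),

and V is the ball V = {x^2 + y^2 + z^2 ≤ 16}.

By the divergence theorem,

    ∯_{∂V} F · n dS = ∭_V (∇ · F) dV.

Compute the divergence:
    ∇ · F = ∂F_x/∂x + ∂F_y/∂y + ∂F_z/∂z = 30y + 30z + 30x = 30x + 30y + 30z.

In spherical coordinates, x = ρ sin(φ) cos(θ), y = ρ sin(φ) sin(θ), z = ρ cos(φ), dV = ρ^2 sin(φ) dρ dφ dθ, with 0 ≤ ρ ≤ 4, 0 ≤ φ ≤ π, 0 ≤ θ ≤ 2π.

The integrand, after substitution and multiplying by the volume element, becomes (30ρ (sqrt(2)sin(φ)sin(θ + π/4) + cos(φ))) · ρ^2 sin(φ), so

    ∭_V (∇·F) dV = ∫_0^{2π} ∫_0^{π} ∫_0^{4} (30ρ (sqrt(2)sin(φ)sin(θ + π/4) + cos(φ))) · ρ^2 sin(φ) dρ dφ dθ.

Inner (ρ from 0 to 4): 1920(sqrt(2)sin(φ)sin(θ + π/4) + cos(φ))sin(φ).
Middle (φ from 0 to π): 960sqrt(2)π sin(θ + π/4).
Outer (θ from 0 to 2π): 0.

Therefore ∯_{∂V} F · n dS = 0.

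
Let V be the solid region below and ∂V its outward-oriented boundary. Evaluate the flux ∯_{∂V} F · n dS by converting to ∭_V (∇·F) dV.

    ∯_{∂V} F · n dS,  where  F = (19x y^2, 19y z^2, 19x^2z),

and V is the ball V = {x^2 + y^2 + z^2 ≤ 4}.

By the divergence theorem,

    ∯_{∂V} F · n dS = ∭_V (∇ · F) dV.

Compute the divergence:
    ∇ · F = ∂F_x/∂x + ∂F_y/∂y + ∂F_z/∂z = 19y^2 + 19z^2 + 19x^2 = 19x^2 + 19y^2 + 19z^2.

In spherical coordinates, x = ρ sin(φ) cos(θ), y = ρ sin(φ) sin(θ), z = ρ cos(φ), dV = ρ^2 sin(φ) dρ dφ dθ, with 0 ≤ ρ ≤ 2, 0 ≤ φ ≤ π, 0 ≤ θ ≤ 2π.

The integrand, after substitution and multiplying by the volume element, becomes (19ρ^2) · ρ^2 sin(φ), so

    ∭_V (∇·F) dV = ∫_0^{2π} ∫_0^{π} ∫_0^{2} (19ρ^2) · ρ^2 sin(φ) dρ dφ dθ.

Inner (ρ from 0 to 2): 608sin(φ)/5.
Middle (φ from 0 to π): 1216/5.
Outer (θ from 0 to 2π): 2432π/5.

Therefore ∯_{∂V} F · n dS = 2432π/5.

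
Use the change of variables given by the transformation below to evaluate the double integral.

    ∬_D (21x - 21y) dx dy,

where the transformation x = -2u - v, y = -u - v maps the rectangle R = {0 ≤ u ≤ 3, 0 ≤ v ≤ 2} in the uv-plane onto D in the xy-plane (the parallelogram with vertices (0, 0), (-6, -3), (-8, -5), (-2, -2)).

Compute the Jacobian determinant of (x, y) with respect to (u, v):

    ∂(x,y)/∂(u,v) = | -2  -1 | = (-2)(-1) - (-1)(-1) = 1.
                   | -1  -1 |

Its absolute value is |J| = 1 (the area scaling factor).

Substituting x = -2u - v, y = -u - v into the integrand,

    21x - 21y → -21u,

so the integral becomes

    ∬_R (-21u) · |J| du dv = ∫_0^3 ∫_0^2 (-21u) dv du.

Inner (v): -42u.
Outer (u): -189.

Therefore ∬_D (21x - 21y) dx dy = -189.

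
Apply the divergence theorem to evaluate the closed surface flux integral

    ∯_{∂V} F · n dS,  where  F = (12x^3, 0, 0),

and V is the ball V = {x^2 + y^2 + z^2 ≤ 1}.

By the divergence theorem,

    ∯_{∂V} F · n dS = ∭_V (∇ · F) dV.

Compute the divergence:
    ∇ · F = ∂F_x/∂x + ∂F_y/∂y + ∂F_z/∂z = 36x^2 + 0 + 0 = 36x^2.

In spherical coordinates, x = ρ sin(φ) cos(θ), y = ρ sin(φ) sin(θ), z = ρ cos(φ), dV = ρ^2 sin(φ) dρ dφ dθ, with 0 ≤ ρ ≤ 1, 0 ≤ φ ≤ π, 0 ≤ θ ≤ 2π.

The integrand, after substitution and multiplying by the volume element, becomes (36ρ^2sin(φ)^2cos(θ)^2) · ρ^2 sin(φ), so

    ∭_V (∇·F) dV = ∫_0^{2π} ∫_0^{π} ∫_0^{1} (36ρ^2sin(φ)^2cos(θ)^2) · ρ^2 sin(φ) dρ dφ dθ.

Inner (ρ from 0 to 1): 36sin(φ)^3cos(θ)^2/5.
Middle (φ from 0 to π): 48cos(θ)^2/5.
Outer (θ from 0 to 2π): 48π/5.

Therefore ∯_{∂V} F · n dS = 48π/5.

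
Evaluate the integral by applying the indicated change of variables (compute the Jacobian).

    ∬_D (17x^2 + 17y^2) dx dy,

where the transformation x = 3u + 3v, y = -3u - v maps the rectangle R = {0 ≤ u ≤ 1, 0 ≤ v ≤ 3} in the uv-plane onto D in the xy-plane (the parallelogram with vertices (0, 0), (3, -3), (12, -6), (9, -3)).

Compute the Jacobian determinant of (x, y) with respect to (u, v):

    ∂(x,y)/∂(u,v) = | 3  3 | = (3)(-1) - (3)(-3) = 6.
                   | -3  -1 |

Its absolute value is |J| = 6 (the area scaling factor).

Substituting x = 3u + 3v, y = -3u - v into the integrand,

    17x^2 + 17y^2 → 306u^2 + 408u v + 170v^2,

so the integral becomes

    ∬_R (306u^2 + 408u v + 170v^2) · |J| du dv = ∫_0^1 ∫_0^3 (1836u^2 + 2448u v + 1020v^2) dv du.

Inner (v): 5508u^2 + 11016u + 9180.
Outer (u): 16524.

Therefore ∬_D (17x^2 + 17y^2) dx dy = 16524.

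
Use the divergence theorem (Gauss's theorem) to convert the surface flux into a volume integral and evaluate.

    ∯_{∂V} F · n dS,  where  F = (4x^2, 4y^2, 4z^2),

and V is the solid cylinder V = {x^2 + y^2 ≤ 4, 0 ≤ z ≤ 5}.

By the divergence theorem,

    ∯_{∂V} F · n dS = ∭_V (∇ · F) dV.

Compute the divergence:
    ∇ · F = ∂F_x/∂x + ∂F_y/∂y + ∂F_z/∂z = 8x + 8y + 8z.

In cylindrical coordinates, x = r cos(θ), y = r sin(θ), z = z, dV = r dr dθ dz, with 0 ≤ r ≤ 2, 0 ≤ θ ≤ 2π, 0 ≤ z ≤ 5.

The integrand, after substitution and multiplying by the volume element, becomes (8sqrt(2)r sin(θ + π/4) + 8z) · r, so

    ∭_V (∇·F) dV = ∫_0^{2π} ∫_0^{2} ∫_0^{5} (8sqrt(2)r sin(θ + π/4) + 8z) · r dz dr dθ.

Inner (z from 0 to 5): 20r (2sqrt(2)r sin(θ + π/4) + 5).
Middle (r from 0 to 2): 320sqrt(2)sin(θ + π/4)/3 + 200.
Outer (θ from 0 to 2π): 400π.

Therefore ∯_{∂V} F · n dS = 400π.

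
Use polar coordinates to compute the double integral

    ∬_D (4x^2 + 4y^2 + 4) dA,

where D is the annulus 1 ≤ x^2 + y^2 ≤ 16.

The region D is 1 ≤ r ≤ 4, 0 ≤ θ ≤ 2π in polar coordinates, where x = r cos(θ), y = r sin(θ), and dA = r dr dθ.

Under the substitution, the integrand becomes 4r^2 + 4, so

    ∬_D (4x^2 + 4y^2 + 4) dA = ∫_{0}^{2π} ∫_{1}^{4} (4r^2 + 4) · r dr dθ.

Inner integral (in r): ∫_{1}^{4} (4r^2 + 4) · r dr = 285.

Outer integral (in θ): ∫_{0}^{2π} (285) dθ = 570π.

Therefore ∬_D (4x^2 + 4y^2 + 4) dA = 570π.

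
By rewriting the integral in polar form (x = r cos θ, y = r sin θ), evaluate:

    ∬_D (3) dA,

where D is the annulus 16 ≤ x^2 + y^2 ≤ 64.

The region D is 4 ≤ r ≤ 8, 0 ≤ θ ≤ 2π in polar coordinates, where x = r cos(θ), y = r sin(θ), and dA = r dr dθ.

Under the substitution, the integrand becomes 3, so

    ∬_D (3) dA = ∫_{0}^{2π} ∫_{4}^{8} (3) · r dr dθ.

Inner integral (in r): ∫_{4}^{8} (3) · r dr = 72.

Outer integral (in θ): ∫_{0}^{2π} (72) dθ = 144π.

Therefore ∬_D (3) dA = 144π.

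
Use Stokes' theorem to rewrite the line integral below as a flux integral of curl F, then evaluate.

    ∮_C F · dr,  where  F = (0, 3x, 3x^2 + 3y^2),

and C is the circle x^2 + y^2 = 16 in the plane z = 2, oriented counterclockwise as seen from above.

Let S be the flat disk x^2 + y^2 ≤ 16 in the plane z = 2, with upward unit normal n̂ = ẑ. By Stokes' theorem,

    ∮_C F · dr = ∬_S (∇ × F) · n̂ dS = ∬_D (curl F)_z dA,

where D is the disk x^2 + y^2 ≤ 16.

Compute the curl of F = (0, 3x, 3x^2 + 3y^2):
    (∇ × F)_x = ∂F_z/∂y - ∂F_y/∂z = 6y,
    (∇ × F)_y = ∂F_x/∂z - ∂F_z/∂x = -6x,
    (∇ × F)_z = ∂F_y/∂x - ∂F_x/∂y = 3.

On z = 2, (curl F)_z = 3.

Convert to polar (x = r cos θ, y = r sin θ, dA = r dr dθ); the integrand becomes 3, so

    ∬_D (curl F)_z dA = ∫_0^{2π} ∫_0^{4} (3) · r dr dθ.

Inner (r from 0 to 4): 24.
Outer (θ from 0 to 2π): 48π.

Therefore ∮_C F · dr = 48π.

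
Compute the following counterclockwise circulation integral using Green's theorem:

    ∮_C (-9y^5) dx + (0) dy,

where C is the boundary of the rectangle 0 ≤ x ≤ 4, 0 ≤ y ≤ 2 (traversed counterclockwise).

Green's theorem converts the closed line integral into a double integral over the enclosed region D:

    ∮_C P dx + Q dy = ∬_D (∂Q/∂x - ∂P/∂y) dA.

Here P = -9y^5, Q = 0, so

    ∂Q/∂x = 0,    ∂P/∂y = -45y^4,
    ∂Q/∂x - ∂P/∂y = 45y^4.

D is the region 0 ≤ x ≤ 4, 0 ≤ y ≤ 2. Evaluating the double integral:

    ∬_D (45y^4) dA = ∫_0^{4} ∫_0^{2} (45y^4) dy dx.

Inner (y from 0 to 2): 288.
Outer (x from 0 to 4): 1152.

Therefore ∮_C P dx + Q dy = 1152.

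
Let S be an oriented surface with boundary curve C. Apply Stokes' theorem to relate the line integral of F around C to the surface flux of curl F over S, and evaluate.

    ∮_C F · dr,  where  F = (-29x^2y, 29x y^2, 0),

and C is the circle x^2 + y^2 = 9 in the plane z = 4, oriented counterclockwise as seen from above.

Let S be the flat disk x^2 + y^2 ≤ 9 in the plane z = 4, with upward unit normal n̂ = ẑ. By Stokes' theorem,

    ∮_C F · dr = ∬_S (∇ × F) · n̂ dS = ∬_D (curl F)_z dA,

where D is the disk x^2 + y^2 ≤ 9.

Compute the curl of F = (-29x^2y, 29x y^2, 0):
    (∇ × F)_x = ∂F_z/∂y - ∂F_y/∂z = 0,
    (∇ × F)_y = ∂F_x/∂z - ∂F_z/∂x = 0,
    (∇ × F)_z = ∂F_y/∂x - ∂F_x/∂y = 29x^2 + 29y^2.

On z = 4, (curl F)_z = 29x^2 + 29y^2.

Convert to polar (x = r cos θ, y = r sin θ, dA = r dr dθ); the integrand becomes 29r^2, so

    ∬_D (curl F)_z dA = ∫_0^{2π} ∫_0^{3} (29r^2) · r dr dθ.

Inner (r from 0 to 3): 2349/4.
Outer (θ from 0 to 2π): 2349π/2.

Therefore ∮_C F · dr = 2349π/2.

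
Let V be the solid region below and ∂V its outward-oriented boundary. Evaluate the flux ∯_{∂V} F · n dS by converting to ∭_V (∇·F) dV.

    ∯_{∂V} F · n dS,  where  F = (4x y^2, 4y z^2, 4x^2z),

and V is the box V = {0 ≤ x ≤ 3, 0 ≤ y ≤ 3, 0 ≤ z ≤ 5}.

By the divergence theorem,

    ∯_{∂V} F · n dS = ∭_V (∇ · F) dV.

Compute the divergence:
    ∇ · F = ∂F_x/∂x + ∂F_y/∂y + ∂F_z/∂z = 4y^2 + 4z^2 + 4x^2 = 4x^2 + 4y^2 + 4z^2.

V is a rectangular box, so dV = dx dy dz with 0 ≤ x ≤ 3, 0 ≤ y ≤ 3, 0 ≤ z ≤ 5.

Integrate (4x^2 + 4y^2 + 4z^2) over V as an iterated integral:

    ∭_V (∇·F) dV = ∫_0^{3} ∫_0^{3} ∫_0^{5} (4x^2 + 4y^2 + 4z^2) dz dy dx.

Inner (z from 0 to 5): 20x^2 + 20y^2 + 500/3.
Middle (y from 0 to 3): 60x^2 + 680.
Outer (x from 0 to 3): 2580.

Therefore ∯_{∂V} F · n dS = 2580.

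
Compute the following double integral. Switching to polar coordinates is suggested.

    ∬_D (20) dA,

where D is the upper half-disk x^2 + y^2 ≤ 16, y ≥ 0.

The region D is 0 ≤ r ≤ 4, 0 ≤ θ ≤ π in polar coordinates, where x = r cos(θ), y = r sin(θ), and dA = r dr dθ.

Under the substitution, the integrand becomes 20, so

    ∬_D (20) dA = ∫_{0}^{π} ∫_{0}^{4} (20) · r dr dθ.

Inner integral (in r): ∫_{0}^{4} (20) · r dr = 160.

Outer integral (in θ): ∫_{0}^{π} (160) dθ = 160π.

Therefore ∬_D (20) dA = 160π.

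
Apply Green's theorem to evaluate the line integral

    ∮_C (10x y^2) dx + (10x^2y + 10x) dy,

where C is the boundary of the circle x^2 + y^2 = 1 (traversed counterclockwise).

Green's theorem converts the closed line integral into a double integral over the enclosed region D:

    ∮_C P dx + Q dy = ∬_D (∂Q/∂x - ∂P/∂y) dA.

Here P = 10x y^2, Q = 10x^2y + 10x, so

    ∂Q/∂x = 20x y + 10,    ∂P/∂y = 20x y,
    ∂Q/∂x - ∂P/∂y = 10.

D is the region x^2 + y^2 ≤ 1. Evaluating the double integral:

In polar coordinates (x = r cos θ, y = r sin θ, dA = r dr dθ) the integrand becomes 10, so

    ∬_D (10) dA = ∫_0^{2π} ∫_0^{1} (10) · r dr dθ.

Inner (r from 0 to 1): 5.
Outer (θ from 0 to 2π): 10π.

Therefore ∮_C P dx + Q dy = 10π.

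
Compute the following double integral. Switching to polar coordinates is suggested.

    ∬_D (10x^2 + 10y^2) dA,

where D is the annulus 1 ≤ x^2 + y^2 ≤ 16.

The region D is 1 ≤ r ≤ 4, 0 ≤ θ ≤ 2π in polar coordinates, where x = r cos(θ), y = r sin(θ), and dA = r dr dθ.

Under the substitution, the integrand becomes 10r^2, so

    ∬_D (10x^2 + 10y^2) dA = ∫_{0}^{2π} ∫_{1}^{4} (10r^2) · r dr dθ.

Inner integral (in r): ∫_{1}^{4} (10r^2) · r dr = 1275/2.

Outer integral (in θ): ∫_{0}^{2π} (1275/2) dθ = 1275π.

Therefore ∬_D (10x^2 + 10y^2) dA = 1275π.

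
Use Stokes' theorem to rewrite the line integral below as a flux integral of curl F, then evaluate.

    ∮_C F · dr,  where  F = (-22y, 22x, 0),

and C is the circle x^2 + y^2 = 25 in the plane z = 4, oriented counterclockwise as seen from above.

Let S be the flat disk x^2 + y^2 ≤ 25 in the plane z = 4, with upward unit normal n̂ = ẑ. By Stokes' theorem,

    ∮_C F · dr = ∬_S (∇ × F) · n̂ dS = ∬_D (curl F)_z dA,

where D is the disk x^2 + y^2 ≤ 25.

Compute the curl of F = (-22y, 22x, 0):
    (∇ × F)_x = ∂F_z/∂y - ∂F_y/∂z = 0,
    (∇ × F)_y = ∂F_x/∂z - ∂F_z/∂x = 0,
    (∇ × F)_z = ∂F_y/∂x - ∂F_x/∂y = 44.

On z = 4, (curl F)_z = 44.

Convert to polar (x = r cos θ, y = r sin θ, dA = r dr dθ); the integrand becomes 44, so

    ∬_D (curl F)_z dA = ∫_0^{2π} ∫_0^{5} (44) · r dr dθ.

Inner (r from 0 to 5): 550.
Outer (θ from 0 to 2π): 1100π.

Therefore ∮_C F · dr = 1100π.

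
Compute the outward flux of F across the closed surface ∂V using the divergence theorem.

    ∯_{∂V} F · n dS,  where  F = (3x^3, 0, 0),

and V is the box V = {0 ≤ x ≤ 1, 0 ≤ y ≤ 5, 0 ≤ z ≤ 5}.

By the divergence theorem,

    ∯_{∂V} F · n dS = ∭_V (∇ · F) dV.

Compute the divergence:
    ∇ · F = ∂F_x/∂x + ∂F_y/∂y + ∂F_z/∂z = 9x^2 + 0 + 0 = 9x^2.

V is a rectangular box, so dV = dx dy dz with 0 ≤ x ≤ 1, 0 ≤ y ≤ 5, 0 ≤ z ≤ 5.

Integrate (9x^2) over V as an iterated integral:

    ∭_V (∇·F) dV = ∫_0^{1} ∫_0^{5} ∫_0^{5} (9x^2) dz dy dx.

Inner (z from 0 to 5): 45x^2.
Middle (y from 0 to 5): 225x^2.
Outer (x from 0 to 1): 75.

Therefore ∯_{∂V} F · n dS = 75.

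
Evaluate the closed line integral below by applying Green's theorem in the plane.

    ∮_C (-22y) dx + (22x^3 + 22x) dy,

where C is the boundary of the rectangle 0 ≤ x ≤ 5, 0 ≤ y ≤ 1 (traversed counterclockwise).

Green's theorem converts the closed line integral into a double integral over the enclosed region D:

    ∮_C P dx + Q dy = ∬_D (∂Q/∂x - ∂P/∂y) dA.

Here P = -22y, Q = 22x^3 + 22x, so

    ∂Q/∂x = 66x^2 + 22,    ∂P/∂y = -22,
    ∂Q/∂x - ∂P/∂y = 66x^2 + 44.

D is the region 0 ≤ x ≤ 5, 0 ≤ y ≤ 1. Evaluating the double integral:

    ∬_D (66x^2 + 44) dA = ∫_0^{5} ∫_0^{1} (66x^2 + 44) dy dx.

Inner (y from 0 to 1): 66x^2 + 44.
Outer (x from 0 to 5): 2970.

Therefore ∮_C P dx + Q dy = 2970.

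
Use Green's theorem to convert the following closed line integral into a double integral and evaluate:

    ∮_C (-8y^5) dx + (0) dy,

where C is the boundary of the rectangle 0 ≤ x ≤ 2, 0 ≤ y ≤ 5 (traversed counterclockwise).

Green's theorem converts the closed line integral into a double integral over the enclosed region D:

    ∮_C P dx + Q dy = ∬_D (∂Q/∂x - ∂P/∂y) dA.

Here P = -8y^5, Q = 0, so

    ∂Q/∂x = 0,    ∂P/∂y = -40y^4,
    ∂Q/∂x - ∂P/∂y = 40y^4.

D is the region 0 ≤ x ≤ 2, 0 ≤ y ≤ 5. Evaluating the double integral:

    ∬_D (40y^4) dA = ∫_0^{2} ∫_0^{5} (40y^4) dy dx.

Inner (y from 0 to 5): 25000.
Outer (x from 0 to 2): 50000.

Therefore ∮_C P dx + Q dy = 50000.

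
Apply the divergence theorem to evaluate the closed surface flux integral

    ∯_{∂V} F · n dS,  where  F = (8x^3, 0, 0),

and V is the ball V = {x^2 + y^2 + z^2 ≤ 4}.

By the divergence theorem,

    ∯_{∂V} F · n dS = ∭_V (∇ · F) dV.

Compute the divergence:
    ∇ · F = ∂F_x/∂x + ∂F_y/∂y + ∂F_z/∂z = 24x^2 + 0 + 0 = 24x^2.

In spherical coordinates, x = ρ sin(φ) cos(θ), y = ρ sin(φ) sin(θ), z = ρ cos(φ), dV = ρ^2 sin(φ) dρ dφ dθ, with 0 ≤ ρ ≤ 2, 0 ≤ φ ≤ π, 0 ≤ θ ≤ 2π.

The integrand, after substitution and multiplying by the volume element, becomes (24ρ^2sin(φ)^2cos(θ)^2) · ρ^2 sin(φ), so

    ∭_V (∇·F) dV = ∫_0^{2π} ∫_0^{π} ∫_0^{2} (24ρ^2sin(φ)^2cos(θ)^2) · ρ^2 sin(φ) dρ dφ dθ.

Inner (ρ from 0 to 2): 768sin(φ)^3cos(θ)^2/5.
Middle (φ from 0 to π): 1024cos(θ)^2/5.
Outer (θ from 0 to 2π): 1024π/5.

Therefore ∯_{∂V} F · n dS = 1024π/5.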